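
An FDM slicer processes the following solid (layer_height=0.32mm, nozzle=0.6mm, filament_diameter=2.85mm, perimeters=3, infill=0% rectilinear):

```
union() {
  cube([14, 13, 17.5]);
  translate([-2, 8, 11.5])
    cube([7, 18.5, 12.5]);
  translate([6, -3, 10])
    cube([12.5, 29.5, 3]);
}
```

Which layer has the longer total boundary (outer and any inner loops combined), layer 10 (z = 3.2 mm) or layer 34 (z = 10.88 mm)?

layer 34 (z = 10.88 mm)

Layer 10 (z = 3.2): the 14×13 cube contributes its full rectangle (perimeter 54.00 mm); the cube at (-2, 8) is not intersected at this z (z outside [11.5, 24]); the cube at (6, -3) is not intersected at this z (z outside [10, 13]); Merging all regions: only the 14×13 cube is present, so the union is just that shape — boundary = 54.00 mm. So its perimeter = 54.00 mm. Layer 34 (z = 10.88): the cube (footprint 14×13) is included at this height (perimeter 54.00 mm); the cube at (-2, 8) does not reach this height (z outside [11.5, 24]); the cube at (6, -3) is present — its section is the full 12.5×29.5 rectangle (perimeter 84.00 mm); Taking the union: the regions partially overlap (shared area 104.00 mm²), so the edge portions inside another operand are dropped and the merged outline is re-measured after clipping — boundary = 96.00 mm. So its perimeter = 96.00 mm. Layer 34 is larger (96.00 vs 54.00 mm).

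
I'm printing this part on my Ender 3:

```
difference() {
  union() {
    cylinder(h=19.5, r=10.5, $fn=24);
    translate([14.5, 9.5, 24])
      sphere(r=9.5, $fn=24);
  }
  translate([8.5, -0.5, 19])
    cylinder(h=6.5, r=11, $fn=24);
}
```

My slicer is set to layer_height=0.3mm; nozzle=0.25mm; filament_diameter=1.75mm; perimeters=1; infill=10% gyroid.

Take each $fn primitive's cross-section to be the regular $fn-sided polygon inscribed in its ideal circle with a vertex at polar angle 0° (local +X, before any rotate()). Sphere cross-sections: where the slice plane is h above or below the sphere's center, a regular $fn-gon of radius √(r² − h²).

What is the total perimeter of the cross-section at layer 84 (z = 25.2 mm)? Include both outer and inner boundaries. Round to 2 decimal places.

At z = 25.2 mm: the cylinder is absent (z outside [0, 19.5]); the r=9.5 sphere at (14.5, 9.5) slices to a regular 24-gon of circumradius 9.424 (√(r²−h²) with h=1.2 from center) (perimeter = 2·24·9.424·sin(180°/24) = 59.04 mm); Merging all regions: only the r=9.5 sphere at (14.5, 9.5) is present, so the union is just that shape — boundary = 59.04 mm; the r=11 cylinder at (8.5, -0.5) contributes a regular 24-gon of circumradius 11 (perimeter = 2·24·11.000·sin(180°/24) = 68.92 mm); Subtracting the remaining from the first: starting from the result so far, the r=11 cylinder at (8.5, -0.5) partially overlaps it — only the 100.29 mm² overlap (of its 375.81 mm²) is removed, clipping the outline — boundary = 57.68 mm. Overall, the cross-section is a single solid region. Total boundary length (outer) = 57.68 mm.

57.68 mm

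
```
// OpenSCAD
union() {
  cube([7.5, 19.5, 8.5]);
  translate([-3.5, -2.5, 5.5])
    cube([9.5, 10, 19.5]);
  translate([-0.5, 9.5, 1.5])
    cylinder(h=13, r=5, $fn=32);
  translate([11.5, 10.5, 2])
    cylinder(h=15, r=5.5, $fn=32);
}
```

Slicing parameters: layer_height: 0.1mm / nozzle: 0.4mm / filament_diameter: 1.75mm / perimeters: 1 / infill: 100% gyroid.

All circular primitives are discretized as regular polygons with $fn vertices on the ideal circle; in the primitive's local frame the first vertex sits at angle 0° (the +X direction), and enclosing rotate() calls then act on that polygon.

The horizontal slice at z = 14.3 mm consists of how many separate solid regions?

2

At z = 14.3 mm: the cube is absent (z outside [0, 8.5]); the 9.5×10 cube at (-3.5, -2.5) contributes its full rectangle; the cylinder at (-0.5, 9.5): section is a regular 32-gon, circumradius r=5; the r=5.5 cylinder at (11.5, 10.5) contributes a regular 32-gon of circumradius 5.5; Combining (union): the regions partially overlap (shared area 17.81 mm²), so overlapping operands fuse into one piece — 2 connected regions. The result has 2 disconnected regions.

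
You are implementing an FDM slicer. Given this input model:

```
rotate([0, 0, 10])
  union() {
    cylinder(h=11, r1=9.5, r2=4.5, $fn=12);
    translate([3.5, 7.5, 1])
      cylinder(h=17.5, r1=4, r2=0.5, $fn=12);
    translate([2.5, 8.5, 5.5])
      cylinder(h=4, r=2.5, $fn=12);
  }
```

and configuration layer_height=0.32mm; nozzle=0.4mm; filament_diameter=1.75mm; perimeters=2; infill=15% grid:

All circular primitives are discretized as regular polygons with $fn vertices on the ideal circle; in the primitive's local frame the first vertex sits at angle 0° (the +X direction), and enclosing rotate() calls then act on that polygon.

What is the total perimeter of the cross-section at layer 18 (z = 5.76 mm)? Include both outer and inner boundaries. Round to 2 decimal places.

53.43 mm

At z = 5.76 mm: the cone (r1=9.5→r2=4.5) has section circumradius 6.882 here — a regular 12-gon (perimeter = 2·12·6.882·sin(180°/12) = 42.75 mm); the cone at (3.5, 7.5): at t=0.272 of its height the radius interpolates to r₁+(r₂−r₁)t = 3.048, giving a regular 12-gon of that circumradius (perimeter = 2·12·3.048·sin(180°/12) = 18.93 mm); the r=2.5 cylinder at (2.5, 8.5) contributes a regular 12-gon of circumradius 2.5 (perimeter = 2·12·2.500·sin(180°/12) = 15.53 mm); Taking the union: the regions partially overlap (shared area 19.53 mm²), so the edge portions inside another operand are dropped and the merged outline is re-measured after clipping — boundary = 53.43 mm; (whole slice rotated 10° about Z — lengths, areas and connectivity unchanged). Overall, the cross-section is a single solid region. Total boundary length (outer) = 53.43 mm.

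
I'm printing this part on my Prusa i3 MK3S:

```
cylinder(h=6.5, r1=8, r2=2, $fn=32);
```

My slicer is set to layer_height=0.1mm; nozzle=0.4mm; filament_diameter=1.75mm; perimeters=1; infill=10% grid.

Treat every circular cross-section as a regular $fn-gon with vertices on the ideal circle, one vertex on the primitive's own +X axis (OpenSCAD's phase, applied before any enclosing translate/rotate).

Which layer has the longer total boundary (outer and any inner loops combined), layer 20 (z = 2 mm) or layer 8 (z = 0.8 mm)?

layer 8 (z = 0.8 mm)

Layer 20 (z = 2): the cone: at t=0.308 of its height the radius interpolates to r₁+(r₂−r₁)t = 6.154, giving a regular 32-gon of that circumradius (perimeter = 2·32·6.154·sin(180°/32) = 38.60 mm). So its perimeter = 38.60 mm. Layer 8 (z = 0.8): the cone: at t=0.123 of its height the radius interpolates to r₁+(r₂−r₁)t = 7.262, giving a regular 32-gon of that circumradius (perimeter = 2·32·7.262·sin(180°/32) = 45.55 mm). So its perimeter = 45.55 mm. Layer 8 is larger (45.55 vs 38.60 mm).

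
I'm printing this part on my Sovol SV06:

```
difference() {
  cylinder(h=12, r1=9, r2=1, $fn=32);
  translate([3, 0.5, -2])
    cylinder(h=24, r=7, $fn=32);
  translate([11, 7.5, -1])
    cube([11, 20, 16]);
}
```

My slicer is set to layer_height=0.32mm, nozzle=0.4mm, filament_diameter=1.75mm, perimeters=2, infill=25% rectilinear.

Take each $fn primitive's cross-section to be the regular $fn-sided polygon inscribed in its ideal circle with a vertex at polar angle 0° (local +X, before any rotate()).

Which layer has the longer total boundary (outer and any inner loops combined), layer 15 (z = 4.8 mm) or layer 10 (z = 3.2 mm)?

Layer 15 (z = 4.8): the cone: at t=0.400 of its height the radius interpolates to r₁+(r₂−r₁)t = 5.800, giving a regular 32-gon of that circumradius (perimeter = 2·32·5.800·sin(180°/32) = 36.38 mm); the cylinder at (3, 0.5): section is a regular 32-gon, circumradius r=7 (perimeter = 2·32·7.000·sin(180°/32) = 43.91 mm); the cube at (11, 7.5) is present — its section is the full 11×20 rectangle (perimeter 62.00 mm); After the difference (first − rest): starting from the cone, the r=7 cylinder at (3, 0.5) partially overlaps it — only the 87.42 mm² overlap (of its 152.95 mm²) is removed, clipping the outline; the 11×20 cube at (11, 7.5) misses the remaining region (no effect) — boundary = 29.55 mm. So its perimeter = 29.55 mm. Layer 10 (z = 3.2): the cone (r1=9→r2=1) has section circumradius 6.867 here — a regular 32-gon (perimeter = 2·32·6.867·sin(180°/32) = 43.08 mm); the cylinder at (3, 0.5): section is a regular 32-gon, circumradius r=7 (perimeter = 2·32·7.000·sin(180°/32) = 43.91 mm); the cube at (11, 7.5) is present — its section is the full 11×20 rectangle (perimeter 62.00 mm); After the difference (first − rest): starting from the cone, the r=7 cylinder at (3, 0.5) partially overlaps it — only the 108.33 mm² overlap (of its 152.95 mm²) is removed, clipping the outline; the 11×20 cube at (11, 7.5) misses the remaining region (no effect) — boundary = 42.33 mm. So its perimeter = 42.33 mm. Layer 10 is larger (42.33 vs 29.55 mm).

layer 10 (z = 3.2 mm)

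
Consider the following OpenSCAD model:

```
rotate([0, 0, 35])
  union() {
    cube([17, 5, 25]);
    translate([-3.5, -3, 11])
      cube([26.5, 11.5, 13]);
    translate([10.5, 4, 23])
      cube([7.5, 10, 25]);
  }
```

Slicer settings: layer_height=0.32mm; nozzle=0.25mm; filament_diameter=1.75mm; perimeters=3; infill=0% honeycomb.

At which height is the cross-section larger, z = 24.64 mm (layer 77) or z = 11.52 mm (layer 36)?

Layer 77 (z = 24.64): the cube (footprint 17×5) is included at this height (area 85.00 mm²); the cube at (-3.5, -3) is not intersected at this z (z outside [11, 24]); the 7.5×10 cube at (10.5, 4) contributes its full rectangle (area 75.00 mm²); Taking the union: the regions partially overlap — summed areas 160.00 mm² minus the doubly-counted overlap 6.50 mm² gives 153.50 mm² — area = 153.50 mm²; (rotated 35° about Z; rotation is an isometry so areas/perimeters/island counts are preserved). So its area = 153.50 mm². Layer 36 (z = 11.52): the 17×5 cube contributes its full rectangle (area 85.00 mm²); the cube at (-3.5, -3) is present — its section is the full 26.5×11.5 rectangle (area 304.75 mm²); the cube at (10.5, 4) is absent (z outside [23, 48]); Taking the union: the 17×5 cube lies entirely inside the 26.5×11.5 cube at (-3.5, -3), so the union is just the 26.5×11.5 cube at (-3.5, -3) — area = 304.75 mm²; (whole slice rotated 35° about Z — lengths, areas and connectivity unchanged). So its area = 304.75 mm². Layer 36 is larger (304.75 vs 153.50 mm²).

layer 36 (z = 11.52 mm)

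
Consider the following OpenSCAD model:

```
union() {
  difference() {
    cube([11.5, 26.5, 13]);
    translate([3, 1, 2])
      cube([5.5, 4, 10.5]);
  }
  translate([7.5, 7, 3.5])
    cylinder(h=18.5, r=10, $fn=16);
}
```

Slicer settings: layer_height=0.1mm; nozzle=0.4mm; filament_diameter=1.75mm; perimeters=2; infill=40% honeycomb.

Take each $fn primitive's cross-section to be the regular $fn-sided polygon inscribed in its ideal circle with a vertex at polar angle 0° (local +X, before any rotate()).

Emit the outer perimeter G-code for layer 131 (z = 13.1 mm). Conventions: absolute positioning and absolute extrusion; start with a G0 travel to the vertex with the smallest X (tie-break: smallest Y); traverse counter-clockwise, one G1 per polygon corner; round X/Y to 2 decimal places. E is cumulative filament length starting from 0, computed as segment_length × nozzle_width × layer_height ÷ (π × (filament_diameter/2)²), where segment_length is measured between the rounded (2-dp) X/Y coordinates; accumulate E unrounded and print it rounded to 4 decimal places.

At z = 13.1 mm: the cube is absent (z outside [0, 13]); the cube at (3, 1) is not intersected at this z (z outside [2, 12.5]); Subtracting the remaining from the first: the first operand is absent here, so nothing remains; the r=10 cylinder at (7.5, 7) gives a regular 16-gon of circumradius 10 (constant along its height); Combining (union): only the r=10 cylinder at (7.5, 7) is present, so the union is just that shape — 1 connected region. The outline is a single polygon with 16 vertices. Extrusion per mm of travel: 0.4 × 0.1 / (π × 0.875²) = 0.016630. Accumulating E over each segment gives final E = 1.0383.

G0 X-2.50 Y7.00 Z13.10
G1 X-1.74 Y3.17 E0.0649
G1 X0.43 Y-0.07 E0.1298
G1 X3.67 Y-2.24 E0.1946
G1 X7.50 Y-3.00 E0.2596
G1 X11.33 Y-2.24 E0.3245
G1 X14.57 Y-0.07 E0.3894
G1 X16.74 Y3.17 E0.4542
G1 X17.50 Y7.00 E0.5191
G1 X16.74 Y10.83 E0.5841
G1 X14.57 Y14.07 E0.6489
G1 X11.33 Y16.24 E0.7138
G1 X7.50 Y17.00 E0.7787
G1 X3.67 Y16.24 E0.8436
G1 X0.43 Y14.07 E0.9085
G1 X-1.74 Y10.83 E0.9733
G1 X-2.50 Y7.00 E1.0383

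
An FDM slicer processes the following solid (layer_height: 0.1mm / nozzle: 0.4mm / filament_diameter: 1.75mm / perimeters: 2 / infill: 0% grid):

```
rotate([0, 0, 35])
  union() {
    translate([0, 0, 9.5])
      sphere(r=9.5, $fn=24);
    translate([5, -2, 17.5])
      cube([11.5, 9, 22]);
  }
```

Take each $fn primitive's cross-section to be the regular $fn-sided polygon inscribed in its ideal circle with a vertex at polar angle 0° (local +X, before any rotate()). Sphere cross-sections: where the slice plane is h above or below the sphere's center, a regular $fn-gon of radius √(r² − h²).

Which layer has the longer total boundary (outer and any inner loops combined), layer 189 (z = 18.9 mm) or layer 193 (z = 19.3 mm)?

layer 189 (z = 18.9 mm)

Layer 189 (z = 18.9): the r=9.5 sphere contributes a regular 24-gon of circumradius √(9.5²−9.4²) = 1.375 (perimeter = 2·24·1.375·sin(180°/24) = 8.61 mm); the cube at (5, -2) is present — its section is the full 11.5×9 rectangle (perimeter 41.00 mm); Taking the union: the 2 present regions are separate (no shared area or edge), so areas and boundary lengths simply add and each stays a separate island — boundary = 49.61 mm; (whole slice rotated 35° about Z — lengths, areas and connectivity unchanged). So its perimeter = 49.61 mm. Layer 193 (z = 19.3): the sphere is not intersected at this z (|z−center|=9.800 > r=9.5); the cube at (5, -2) (footprint 11.5×9) is included at this height (perimeter 41.00 mm); Merging all regions: only the 11.5×9 cube at (5, -2) is present, so the union is just that shape — boundary = 41.00 mm; (rotated 35° about Z; rotation is an isometry so areas/perimeters/island counts are preserved). So its perimeter = 41.00 mm. Layer 189 is larger (49.61 vs 41.00 mm).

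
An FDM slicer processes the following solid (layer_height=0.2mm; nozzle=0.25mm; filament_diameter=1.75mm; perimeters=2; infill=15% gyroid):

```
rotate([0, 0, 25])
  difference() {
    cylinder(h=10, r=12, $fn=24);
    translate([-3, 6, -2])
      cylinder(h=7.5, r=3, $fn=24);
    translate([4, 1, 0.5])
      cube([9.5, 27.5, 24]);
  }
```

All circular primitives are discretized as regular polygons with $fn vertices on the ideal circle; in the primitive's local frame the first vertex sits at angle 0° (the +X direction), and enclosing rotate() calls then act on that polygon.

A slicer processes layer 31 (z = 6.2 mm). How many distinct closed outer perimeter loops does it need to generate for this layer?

At z = 6.2 mm: the r=12 cylinder gives a regular 24-gon of circumradius 12 (constant along its height); the cylinder at (-3, 6) is not intersected at this z (z outside [-2, 5.5]); the 9.5×27.5 cube at (4, 1) contributes its full rectangle; Taking the first minus the rest: starting from the r=12 cylinder, the 9.5×27.5 cube at (4, 1) partially overlaps it — only the 57.04 mm² overlap (of its 261.25 mm²) is removed, clipping the outline — 1 connected region; (whole slice rotated 25° about Z — lengths, areas and connectivity unchanged). The result has 1 disconnected region.

1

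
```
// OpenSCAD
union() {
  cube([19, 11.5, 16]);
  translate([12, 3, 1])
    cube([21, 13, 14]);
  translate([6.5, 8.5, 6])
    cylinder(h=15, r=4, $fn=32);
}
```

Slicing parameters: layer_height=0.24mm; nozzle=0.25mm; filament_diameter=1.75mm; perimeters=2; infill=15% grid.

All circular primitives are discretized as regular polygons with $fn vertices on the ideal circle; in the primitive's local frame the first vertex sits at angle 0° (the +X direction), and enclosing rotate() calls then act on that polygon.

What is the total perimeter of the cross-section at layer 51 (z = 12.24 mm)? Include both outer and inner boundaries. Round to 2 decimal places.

98.49 mm

At z = 12.24 mm: the cube (footprint 19×11.5) is included at this height (perimeter 61.00 mm); the cube at (12, 3) is present — its section is the full 21×13 rectangle (perimeter 68.00 mm); the cylinder at (6.5, 8.5): section is a regular 32-gon, circumradius r=4 (perimeter = 2·32·4.000·sin(180°/32) = 25.09 mm); Taking the union: the regions partially overlap (shared area 105.89 mm²), so the edge portions inside another operand are dropped and the merged outline is re-measured after clipping — boundary = 98.49 mm. Overall, the cross-section is a single solid region. Total boundary length (outer) = 98.49 mm.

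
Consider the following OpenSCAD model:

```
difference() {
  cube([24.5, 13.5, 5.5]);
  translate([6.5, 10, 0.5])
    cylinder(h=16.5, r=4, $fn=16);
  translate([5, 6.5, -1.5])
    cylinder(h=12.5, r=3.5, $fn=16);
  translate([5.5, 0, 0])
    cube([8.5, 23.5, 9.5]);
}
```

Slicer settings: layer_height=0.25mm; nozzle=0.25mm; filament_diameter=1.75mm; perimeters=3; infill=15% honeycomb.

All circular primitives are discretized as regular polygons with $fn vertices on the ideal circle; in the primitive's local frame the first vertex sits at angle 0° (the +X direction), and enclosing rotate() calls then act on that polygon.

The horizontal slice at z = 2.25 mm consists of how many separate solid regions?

2

At z = 2.25 mm: the cube is present — its section is the full 24.5×13.5 rectangle; the r=4 cylinder at (6.5, 10) gives a regular 16-gon of circumradius 4 (constant along its height); the r=3.5 cylinder at (5, 6.5) contributes a regular 16-gon of circumradius 3.5; the cube at (5.5, 0) (footprint 8.5×23.5) is included at this height; After the difference (first − rest): starting from the 24.5×13.5 cube, the r=4 cylinder at (6.5, 10) partially overlaps it — only the 47.86 mm² overlap (of its 48.98 mm²) is removed, clipping the outline; the r=3.5 cylinder at (5, 6.5) partially overlaps it — only the 21.42 mm² overlap (of its 37.50 mm²) is removed, clipping the outline; the 8.5×23.5 cube at (5.5, 0) partially overlaps it — only the 76.72 mm² overlap (of its 199.75 mm²) is removed, clipping the outline — 2 connected regions. The result has 2 disconnected regions.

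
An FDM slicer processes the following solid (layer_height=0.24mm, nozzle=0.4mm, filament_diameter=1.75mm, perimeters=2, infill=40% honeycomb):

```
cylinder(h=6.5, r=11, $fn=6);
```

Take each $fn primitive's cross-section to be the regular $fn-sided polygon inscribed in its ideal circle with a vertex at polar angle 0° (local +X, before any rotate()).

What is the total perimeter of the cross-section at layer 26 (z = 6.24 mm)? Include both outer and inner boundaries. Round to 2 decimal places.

66.00 mm

At z = 6.24 mm: the r=11 cylinder contributes a regular 6-gon of circumradius 11 (perimeter = 2·6·11.000·sin(180°/6) = 66.00 mm). Overall, the cross-section is a single solid region. Total boundary length (outer) = 66.00 mm.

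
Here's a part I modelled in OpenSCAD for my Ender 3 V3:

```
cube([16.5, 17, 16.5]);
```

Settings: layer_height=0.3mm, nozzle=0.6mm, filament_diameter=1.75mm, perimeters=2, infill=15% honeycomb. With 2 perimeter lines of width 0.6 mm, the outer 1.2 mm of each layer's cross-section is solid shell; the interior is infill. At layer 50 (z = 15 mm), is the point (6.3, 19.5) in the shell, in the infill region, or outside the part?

At z = 15 mm: the 16.5×17 cube contributes its full rectangle. Overall, the cross-section is a single solid region. The nearest boundary edge runs (16.50, 17.00)→(0.00, 17.00); distance from the point to it = 2.50 mm. The point is not inside any of the regions above, so it lies outside the cross-section (2.50 mm from the nearest boundary).

outside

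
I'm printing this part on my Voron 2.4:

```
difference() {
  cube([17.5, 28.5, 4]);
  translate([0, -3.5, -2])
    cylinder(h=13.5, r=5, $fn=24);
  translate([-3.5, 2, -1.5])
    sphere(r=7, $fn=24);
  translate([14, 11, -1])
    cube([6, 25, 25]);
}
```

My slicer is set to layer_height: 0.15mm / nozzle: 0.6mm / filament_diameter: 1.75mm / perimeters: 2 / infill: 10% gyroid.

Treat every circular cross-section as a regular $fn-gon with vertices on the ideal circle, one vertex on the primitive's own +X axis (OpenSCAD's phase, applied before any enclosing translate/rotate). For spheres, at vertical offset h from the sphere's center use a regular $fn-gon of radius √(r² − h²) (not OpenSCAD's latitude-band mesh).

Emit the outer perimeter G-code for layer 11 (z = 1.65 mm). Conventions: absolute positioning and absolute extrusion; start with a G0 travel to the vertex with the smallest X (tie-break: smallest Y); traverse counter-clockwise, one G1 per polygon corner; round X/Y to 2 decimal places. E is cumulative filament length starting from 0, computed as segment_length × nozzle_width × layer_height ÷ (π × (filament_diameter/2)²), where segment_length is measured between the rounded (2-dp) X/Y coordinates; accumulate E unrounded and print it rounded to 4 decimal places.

At z = 1.65 mm: the 17.5×28.5 cube contributes its full rectangle; the cylinder at (0, -3.5): section is a regular 24-gon, circumradius r=5; the sphere at (-3.5, 2): section is a regular 24-gon, circumradius = √(r²−h²) = √(7²−3.15²) = 6.251; the 6×25 cube at (14, 11) contributes its full rectangle; After the difference (first − rest): starting from the 17.5×28.5 cube, the r=5 cylinder at (0, -3.5) partially overlaps it — only the 3.58 mm² overlap (of its 77.65 mm²) is removed, clipping the outline; the r=7 sphere at (-3.5, 2) partially overlaps it — only the 11.87 mm² overlap (of its 121.37 mm²) is removed, clipping the outline; the 6×25 cube at (14, 11) partially overlaps it — only the 61.25 mm² overlap (of its 150.00 mm²) is removed, clipping the outline — 1 connected region. The outline is a single polygon with 13 vertices. Extrusion per mm of travel: 0.6 × 0.15 / (π × 0.875²) = 0.037418. Accumulating E over each segment gives final E = 3.3622.

G0 X0.00 Y7.13 Z1.65
G1 X0.92 Y6.42 E0.0435
G1 X1.91 Y5.13 E0.1043
G1 X2.54 Y3.62 E0.1655
G1 X2.75 Y2.00 E0.2267
G1 X2.59 Y0.76 E0.2735
G1 X3.54 Y0.04 E0.3181
G1 X3.56 Y0.00 E0.3197
G1 X17.50 Y0.00 E0.8413
G1 X17.50 Y11.00 E1.2529
G1 X14.00 Y11.00 E1.3839
G1 X14.00 Y28.50 E2.0387
G1 X0.00 Y28.50 E2.5625
G1 X0.00 Y7.13 E3.3622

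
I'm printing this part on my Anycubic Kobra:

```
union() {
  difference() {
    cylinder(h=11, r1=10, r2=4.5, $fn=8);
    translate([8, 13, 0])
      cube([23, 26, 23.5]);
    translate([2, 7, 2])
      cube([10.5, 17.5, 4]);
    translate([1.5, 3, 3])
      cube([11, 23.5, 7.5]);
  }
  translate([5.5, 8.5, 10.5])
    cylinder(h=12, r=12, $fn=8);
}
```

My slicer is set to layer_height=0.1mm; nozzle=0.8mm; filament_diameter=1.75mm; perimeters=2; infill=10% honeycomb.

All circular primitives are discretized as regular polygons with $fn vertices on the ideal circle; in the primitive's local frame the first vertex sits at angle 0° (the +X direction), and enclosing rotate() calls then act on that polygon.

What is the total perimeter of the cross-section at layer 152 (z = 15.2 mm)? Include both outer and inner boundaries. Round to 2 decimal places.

At z = 15.2 mm: the cone does not reach this height (z outside [0, 11]); the cube at (8, 13) is present — its section is the full 23×26 rectangle (perimeter 98.00 mm); the cube at (2, 7) is not intersected at this z (z outside [2, 6]); the cube at (1.5, 3) does not reach this height (z outside [3, 10.5]); After the difference (first − rest): the first operand is absent here, so nothing remains; the cylinder at (5.5, 8.5): section is a regular 8-gon, circumradius r=12 (perimeter = 2·8·12.000·sin(180°/8) = 73.48 mm); Combining (union): only the r=12 cylinder at (5.5, 8.5) is present, so the union is just that shape — boundary = 73.48 mm. Overall, the cross-section is a single solid region. Total boundary length (outer) = 73.48 mm.

73.48 mm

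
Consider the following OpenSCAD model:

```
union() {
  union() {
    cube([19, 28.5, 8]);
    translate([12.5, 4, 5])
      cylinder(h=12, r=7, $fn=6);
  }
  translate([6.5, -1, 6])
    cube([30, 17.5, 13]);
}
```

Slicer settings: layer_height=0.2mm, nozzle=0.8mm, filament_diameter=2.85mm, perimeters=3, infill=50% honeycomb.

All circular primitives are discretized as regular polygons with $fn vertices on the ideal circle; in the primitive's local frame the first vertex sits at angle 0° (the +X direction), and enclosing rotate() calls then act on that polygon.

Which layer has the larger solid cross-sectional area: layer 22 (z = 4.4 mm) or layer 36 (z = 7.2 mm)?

Layer 22 (z = 4.4): the cube is present — its section is the full 19×28.5 rectangle (area 541.50 mm²); the cylinder at (12.5, 4) is absent (z outside [5, 17]); Taking the union: only the 19×28.5 cube is present, so the union is just that shape — area = 541.50 mm²; the cube at (6.5, -1) is not intersected at this z (z outside [6, 19]); Merging all regions: only that combined region is present, so the union is just that shape — area = 541.50 mm². So its area = 541.50 mm². Layer 36 (z = 7.2): the cube (footprint 19×28.5) is included at this height (area 541.50 mm²); the r=7 cylinder at (12.5, 4) contributes a regular 6-gon of circumradius 7 (area = (6/2)·7.000²·sin(360°/6) = 127.31 mm²); Taking the union: the regions partially overlap — summed areas 668.81 mm² minus the doubly-counted overlap 109.98 mm² gives 558.82 mm² — area = 558.82 mm²; the 30×17.5 cube at (6.5, -1) contributes its full rectangle (area 525.00 mm²); Taking the union: the regions partially overlap — summed areas 1083.82 mm² minus the doubly-counted overlap 215.49 mm² gives 868.34 mm² — area = 868.34 mm². So its area = 868.34 mm². Layer 36 is larger (868.34 vs 541.50 mm²).

layer 36 (z = 7.2 mm)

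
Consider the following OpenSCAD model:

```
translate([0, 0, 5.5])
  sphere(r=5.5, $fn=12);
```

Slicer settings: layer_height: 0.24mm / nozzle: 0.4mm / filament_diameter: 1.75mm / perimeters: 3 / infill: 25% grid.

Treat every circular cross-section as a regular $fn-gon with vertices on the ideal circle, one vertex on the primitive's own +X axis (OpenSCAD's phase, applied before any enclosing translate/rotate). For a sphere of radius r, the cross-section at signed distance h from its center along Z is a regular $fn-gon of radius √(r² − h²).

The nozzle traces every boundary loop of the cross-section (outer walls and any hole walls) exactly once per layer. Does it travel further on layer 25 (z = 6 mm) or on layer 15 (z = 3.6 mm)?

Layer 25 (z = 6): the r=5.5 sphere contributes a regular 12-gon of circumradius √(5.5²−0.5²) = 5.477 (perimeter = 2·12·5.477·sin(180°/12) = 34.02 mm). So its perimeter = 34.02 mm. Layer 15 (z = 3.6): the sphere: section is a regular 12-gon, circumradius = √(r²−h²) = √(5.5²−1.9²) = 5.161 (perimeter = 2·12·5.161·sin(180°/12) = 32.06 mm). So its perimeter = 32.06 mm. Layer 25 is larger (34.02 vs 32.06 mm).

layer 25 (z = 6 mm)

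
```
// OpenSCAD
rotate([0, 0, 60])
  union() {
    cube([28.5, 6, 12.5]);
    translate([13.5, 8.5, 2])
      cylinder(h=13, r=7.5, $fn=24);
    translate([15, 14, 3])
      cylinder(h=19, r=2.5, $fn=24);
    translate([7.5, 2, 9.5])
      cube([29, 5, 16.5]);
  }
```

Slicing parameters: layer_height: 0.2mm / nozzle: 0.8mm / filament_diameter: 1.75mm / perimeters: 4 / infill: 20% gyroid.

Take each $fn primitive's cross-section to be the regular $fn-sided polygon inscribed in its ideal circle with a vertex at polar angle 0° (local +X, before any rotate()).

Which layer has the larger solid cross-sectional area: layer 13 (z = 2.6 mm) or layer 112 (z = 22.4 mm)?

Layer 13 (z = 2.6): the 28.5×6 cube contributes its full rectangle (area 171.00 mm²); the r=7.5 cylinder at (13.5, 8.5) contributes a regular 24-gon of circumradius 7.5 (area = (24/2)·7.500²·sin(360°/24) = 174.70 mm²); the cylinder at (15, 14) is not intersected at this z (z outside [3, 22]); the cube at (7.5, 2) does not reach this height (z outside [9.5, 26]); Combining (union): the regions partially overlap — summed areas 345.70 mm² minus the doubly-counted overlap 50.76 mm² gives 294.94 mm² — area = 294.94 mm²; (whole slice rotated 60° about Z — lengths, areas and connectivity unchanged). So its area = 294.94 mm². Layer 112 (z = 22.4): the cube is not intersected at this z (z outside [0, 12.5]); the cylinder at (13.5, 8.5) is not intersected at this z (z outside [2, 15]); the cylinder at (15, 14) does not reach this height (z outside [3, 22]); the cube at (7.5, 2) is present — its section is the full 29×5 rectangle (area 145.00 mm²); Merging all regions: only the 29×5 cube at (7.5, 2) is present, so the union is just that shape — area = 145.00 mm²; (rotated 60° about Z; rotation is an isometry so areas/perimeters/island counts are preserved). So its area = 145.00 mm². Layer 13 is larger (294.94 vs 145.00 mm²).

layer 13 (z = 2.6 mm)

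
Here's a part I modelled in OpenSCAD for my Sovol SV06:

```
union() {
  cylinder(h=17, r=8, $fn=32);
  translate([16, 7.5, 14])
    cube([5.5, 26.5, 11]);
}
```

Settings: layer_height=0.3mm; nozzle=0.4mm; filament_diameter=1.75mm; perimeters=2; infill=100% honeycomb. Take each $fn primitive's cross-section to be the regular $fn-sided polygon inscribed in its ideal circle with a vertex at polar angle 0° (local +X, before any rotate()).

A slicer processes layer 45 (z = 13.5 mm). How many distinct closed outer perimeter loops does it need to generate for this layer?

1

At z = 13.5 mm: the r=8 cylinder contributes a regular 32-gon of circumradius 8; the cube at (16, 7.5) does not reach this height (z outside [14, 25]); Taking the union: only the r=8 cylinder is present, so the union is just that shape — 1 connected region. The result has 1 disconnected region.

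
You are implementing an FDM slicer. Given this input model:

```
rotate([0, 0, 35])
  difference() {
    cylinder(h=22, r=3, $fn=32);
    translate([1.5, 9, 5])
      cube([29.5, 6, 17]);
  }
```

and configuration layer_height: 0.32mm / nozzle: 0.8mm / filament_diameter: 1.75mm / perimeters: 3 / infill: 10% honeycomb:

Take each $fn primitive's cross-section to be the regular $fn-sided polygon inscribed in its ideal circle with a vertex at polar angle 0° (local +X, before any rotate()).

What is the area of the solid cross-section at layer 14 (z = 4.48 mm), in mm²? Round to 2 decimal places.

28.09 mm²

At z = 4.48 mm: the r=3 cylinder contributes a regular 32-gon of circumradius 3 (area = (32/2)·3.000²·sin(360°/32) = 28.09 mm²); the cube at (1.5, 9) is absent (z outside [5, 22]); Taking the first minus the rest: none of the subtracted shapes is present at this height, so the r=3 cylinder is unchanged — area = 28.09 mm²; (rotated 35° about Z; rotation is an isometry so areas/perimeters/island counts are preserved). Overall, the cross-section is a single solid region. Net area = 28.09 mm².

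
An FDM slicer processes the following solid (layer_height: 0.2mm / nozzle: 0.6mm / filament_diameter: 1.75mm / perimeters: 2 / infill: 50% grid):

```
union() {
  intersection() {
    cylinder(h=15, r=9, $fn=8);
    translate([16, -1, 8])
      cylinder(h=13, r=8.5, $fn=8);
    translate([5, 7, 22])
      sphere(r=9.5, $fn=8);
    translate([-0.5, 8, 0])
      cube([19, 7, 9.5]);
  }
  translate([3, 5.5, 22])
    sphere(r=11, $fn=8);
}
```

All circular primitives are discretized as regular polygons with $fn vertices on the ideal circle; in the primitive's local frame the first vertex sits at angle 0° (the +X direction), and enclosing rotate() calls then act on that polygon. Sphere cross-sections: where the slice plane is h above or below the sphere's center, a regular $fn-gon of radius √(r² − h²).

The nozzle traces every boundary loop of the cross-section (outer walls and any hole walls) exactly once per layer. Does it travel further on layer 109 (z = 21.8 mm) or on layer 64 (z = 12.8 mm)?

layer 109 (z = 21.8 mm)

Layer 109 (z = 21.8): the cylinder is not intersected at this z (z outside [0, 15]); the cylinder at (16, -1) is not intersected at this z (z outside [8, 21]); the r=9.5 sphere at (5, 7) contributes a regular 8-gon of circumradius √(9.5²−0.2²) = 9.498 (perimeter = 2·8·9.498·sin(180°/8) = 58.15 mm); the cube at (-0.5, 8) is not intersected at this z (z outside [0, 9.5]); Keeping only the common overlap: at least one operand is absent at this height, so nothing remains; the sphere at (3, 5.5): section is a regular 8-gon, circumradius = √(r²−h²) = √(11²−0.2²) = 10.998 (perimeter = 2·8·10.998·sin(180°/8) = 67.34 mm); Combining (union): only the r=11 sphere at (3, 5.5) is present, so the union is just that shape — boundary = 67.34 mm. So its perimeter = 67.34 mm. Layer 64 (z = 12.8): the r=9 cylinder contributes a regular 8-gon of circumradius 9 (perimeter = 2·8·9.000·sin(180°/8) = 55.11 mm); the r=8.5 cylinder at (16, -1) gives a regular 8-gon of circumradius 8.5 (constant along its height) (perimeter = 2·8·8.500·sin(180°/8) = 52.04 mm); the sphere at (5, 7): section is a regular 8-gon, circumradius = √(r²−h²) = √(9.5²−9.2²) = 2.369 (perimeter = 2·8·2.369·sin(180°/8) = 14.50 mm); the cube at (-0.5, 8) is not intersected at this z (z outside [0, 9.5]); Taking the intersection: at least one operand is absent at this height, so nothing remains; the sphere at (3, 5.5): section is a regular 8-gon, circumradius = √(r²−h²) = √(11²−9.2²) = 6.030 (perimeter = 2·8·6.030·sin(180°/8) = 36.92 mm); Combining (union): only the r=11 sphere at (3, 5.5) is present, so the union is just that shape — boundary = 36.92 mm. So its perimeter = 36.92 mm. Layer 109 is larger (67.34 vs 36.92 mm).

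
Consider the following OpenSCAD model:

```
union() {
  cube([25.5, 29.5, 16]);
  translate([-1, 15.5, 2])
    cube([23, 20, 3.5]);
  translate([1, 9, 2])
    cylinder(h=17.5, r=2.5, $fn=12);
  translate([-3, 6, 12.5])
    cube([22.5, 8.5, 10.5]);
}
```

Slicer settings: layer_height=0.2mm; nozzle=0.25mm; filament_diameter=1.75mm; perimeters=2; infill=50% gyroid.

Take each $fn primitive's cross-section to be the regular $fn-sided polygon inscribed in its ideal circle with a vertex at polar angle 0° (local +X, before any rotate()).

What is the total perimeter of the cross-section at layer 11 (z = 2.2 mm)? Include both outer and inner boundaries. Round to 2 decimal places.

125.23 mm

At z = 2.2 mm: the cube (footprint 25.5×29.5) is included at this height (perimeter 110.00 mm); the cube at (-1, 15.5) (footprint 23×20) is included at this height (perimeter 86.00 mm); the cylinder at (1, 9): section is a regular 12-gon, circumradius r=2.5 (perimeter = 2·12·2.500·sin(180°/12) = 15.53 mm); the cube at (-3, 6) does not reach this height (z outside [12.5, 23]); Combining (union): the regions partially overlap (shared area 322.11 mm²), so the edge portions inside another operand are dropped and the merged outline is re-measured after clipping — boundary = 125.23 mm. Overall, the cross-section is a single solid region. Total boundary length (outer) = 125.23 mm.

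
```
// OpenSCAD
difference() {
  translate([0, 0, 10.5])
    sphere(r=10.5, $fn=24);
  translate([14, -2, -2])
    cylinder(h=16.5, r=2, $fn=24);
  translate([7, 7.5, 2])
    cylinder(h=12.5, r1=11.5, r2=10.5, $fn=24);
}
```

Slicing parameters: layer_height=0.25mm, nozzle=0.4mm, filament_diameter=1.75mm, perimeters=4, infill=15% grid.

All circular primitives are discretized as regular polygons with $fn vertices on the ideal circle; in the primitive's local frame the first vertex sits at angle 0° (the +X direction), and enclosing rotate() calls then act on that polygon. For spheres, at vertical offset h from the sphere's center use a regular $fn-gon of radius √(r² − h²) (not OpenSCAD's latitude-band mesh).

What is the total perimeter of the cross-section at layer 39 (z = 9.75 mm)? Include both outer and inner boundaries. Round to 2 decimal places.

At z = 9.75 mm: the r=10.5 sphere slices to a regular 24-gon of circumradius 10.473 (√(r²−h²) with h=0.75 from center) (perimeter = 2·24·10.473·sin(180°/24) = 65.62 mm); the r=2 cylinder at (14, -2) contributes a regular 24-gon of circumradius 2 (perimeter = 2·24·2.000·sin(180°/24) = 12.53 mm); the cone at (7, 7.5) contributes a regular 24-gon of circumradius 10.880 (interpolated between r1=11.5 and r2=10.5 at t=0.620) (perimeter = 2·24·10.880·sin(180°/24) = 68.17 mm); Taking the first minus the rest: starting from the r=10.5 sphere, the r=2 cylinder at (14, -2) misses the remaining region (no effect); the cone at (7, 7.5) partially overlaps it — only the 144.97 mm² overlap (of its 367.65 mm²) is removed, clipping the outline — boundary = 64.96 mm. Overall, the cross-section is a single solid region. Total boundary length (outer) = 64.96 mm.

64.96 mm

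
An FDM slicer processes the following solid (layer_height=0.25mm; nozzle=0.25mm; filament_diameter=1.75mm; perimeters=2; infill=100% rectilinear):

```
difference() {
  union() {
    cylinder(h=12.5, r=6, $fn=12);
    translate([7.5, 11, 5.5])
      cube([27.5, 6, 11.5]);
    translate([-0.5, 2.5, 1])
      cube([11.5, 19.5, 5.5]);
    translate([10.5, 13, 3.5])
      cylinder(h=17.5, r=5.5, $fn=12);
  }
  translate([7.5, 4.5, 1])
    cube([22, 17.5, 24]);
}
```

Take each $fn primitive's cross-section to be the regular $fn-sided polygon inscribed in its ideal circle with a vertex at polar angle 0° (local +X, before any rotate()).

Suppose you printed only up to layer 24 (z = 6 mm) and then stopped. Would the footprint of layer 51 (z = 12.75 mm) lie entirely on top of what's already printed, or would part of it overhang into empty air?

entirely on top

Compare the two slices. At z = 6: the r=6 cylinder contributes a regular 12-gon of circumradius 6 (area = (12/2)·6.000²·sin(360°/12) = 108.00 mm²); the cube at (7.5, 11) (footprint 27.5×6) is included at this height (area 165.00 mm²); the cube at (-0.5, 2.5) is present — its section is the full 11.5×19.5 rectangle (area 224.25 mm²); the r=5.5 cylinder at (10.5, 13) gives a regular 12-gon of circumradius 5.5 (constant along its height) (area = (12/2)·5.500²·sin(360°/12) = 90.75 mm²); Combining (union): the regions partially overlap — summed areas 588.00 mm² minus the doubly-counted overlap 113.11 mm² gives 474.89 mm² — area = 474.89 mm²; the cube at (7.5, 4.5) is present — its section is the full 22×17.5 rectangle (area 385.00 mm²); Subtracting the remaining from the first: starting from the result so far (474.89 mm²), the 22×17.5 cube at (7.5, 4.5) partially overlaps it — only the 185.44 mm² overlap (of its 385.00 mm²) is removed, clipping the outline — area = 289.45 mm². At z = 12.75: the cylinder is not intersected at this z (z outside [0, 12.5]); the 27.5×6 cube at (7.5, 11) contributes its full rectangle (area 165.00 mm²); the cube at (-0.5, 2.5) is not intersected at this z (z outside [1, 6.5]); the r=5.5 cylinder at (10.5, 13) contributes a regular 12-gon of circumradius 5.5 (area = (12/2)·5.500²·sin(360°/12) = 90.75 mm²); Taking the union: the regions partially overlap — summed areas 255.75 mm² minus the doubly-counted overlap 47.75 mm² gives 208.00 mm² — area = 208.00 mm²; the cube at (7.5, 4.5) (footprint 22×17.5) is included at this height (area 385.00 mm²); After the difference (first − rest): starting from the result so far (208.00 mm²), the 22×17.5 cube at (7.5, 4.5) partially overlaps it — only the 160.17 mm² overlap (of its 385.00 mm²) is removed, clipping the outline — area = 47.83 mm². Checking containment: the cross-section at z = 12.75 is a subset of the cross-section at z = 6.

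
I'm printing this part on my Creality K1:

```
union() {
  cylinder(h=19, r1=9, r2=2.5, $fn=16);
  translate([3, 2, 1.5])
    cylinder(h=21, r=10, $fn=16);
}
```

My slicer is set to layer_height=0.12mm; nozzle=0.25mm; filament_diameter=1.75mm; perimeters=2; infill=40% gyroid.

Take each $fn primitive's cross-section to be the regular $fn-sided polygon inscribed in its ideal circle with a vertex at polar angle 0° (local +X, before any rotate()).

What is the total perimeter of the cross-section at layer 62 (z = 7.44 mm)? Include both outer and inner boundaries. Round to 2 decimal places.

At z = 7.44 mm: the cone (r1=9→r2=2.5) has section circumradius 6.455 here — a regular 16-gon (perimeter = 2·16·6.455·sin(180°/16) = 40.30 mm); the r=10 cylinder at (3, 2) gives a regular 16-gon of circumradius 10 (constant along its height) (perimeter = 2·16·10.000·sin(180°/16) = 62.43 mm); Taking the union: the regions partially overlap (shared area 127.19 mm²), so the edge portions inside another operand are dropped and the merged outline is re-measured after clipping — boundary = 62.48 mm. Overall, the cross-section is a single solid region. Total boundary length (outer) = 62.48 mm.

62.48 mm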